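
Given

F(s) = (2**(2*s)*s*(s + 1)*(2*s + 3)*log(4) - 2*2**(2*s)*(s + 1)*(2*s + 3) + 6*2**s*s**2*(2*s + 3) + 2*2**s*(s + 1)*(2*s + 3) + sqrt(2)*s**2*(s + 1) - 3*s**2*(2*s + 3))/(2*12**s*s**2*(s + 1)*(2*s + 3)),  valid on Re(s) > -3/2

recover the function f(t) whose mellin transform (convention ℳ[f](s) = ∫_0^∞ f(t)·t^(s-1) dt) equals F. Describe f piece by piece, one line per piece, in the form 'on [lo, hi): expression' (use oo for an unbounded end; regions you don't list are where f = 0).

on [0, 1/12): 6*sqrt(6)*t**(3/2)
on [1/12, 1/6): 18*t
on [1/6, 1/3): log(6*t)

remove the common scale on t first: 2*sqrt(2)*t**(3/2) on [0, 1/4); 6*t on [1/4, 1/2); log(2*t) on [1/2, 1)
back out the common scale on t: t**(3/2) on [0, 1/2); 3*t on [1/2, 1); log(t) on [1, 2)
slice at 1/12, 1/6, transform all 3 pieces, and sum them
∫ over [0, 1/12) of 6*sqrt(6)*t**(3/2)·t^(s-1) joins the sum
for t in [1/12, 1/6): the term is ∫ 18*t·t^(s-1)
on [1/6, 1/3): add ∫ log(6*t)·t^(s-1) dt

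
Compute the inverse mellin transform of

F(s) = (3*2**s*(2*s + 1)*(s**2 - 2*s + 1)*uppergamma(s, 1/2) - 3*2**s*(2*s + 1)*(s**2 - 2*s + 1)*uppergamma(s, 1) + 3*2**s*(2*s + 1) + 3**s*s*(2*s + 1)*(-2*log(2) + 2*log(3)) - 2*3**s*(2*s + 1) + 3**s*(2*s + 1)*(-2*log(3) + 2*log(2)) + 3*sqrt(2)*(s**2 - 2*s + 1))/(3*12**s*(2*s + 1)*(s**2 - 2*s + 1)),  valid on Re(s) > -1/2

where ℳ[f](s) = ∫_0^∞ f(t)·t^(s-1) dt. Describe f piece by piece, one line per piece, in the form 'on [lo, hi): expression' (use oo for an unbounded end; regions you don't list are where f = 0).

on [0, 1/12): sqrt(6)*sqrt(t)
on [1/12, 1/6): exp(-6*t)
on [1/6, 1/4): log(6*t)/(6*t)

the common scale on t comes off first: sqrt(2)*sqrt(t) on [0, 1/4); exp(-2*t) on [1/4, 1/2); log(2*t)/(2*t) on [1/2, 3/4)
back out the common scale on t: sqrt(t) on [0, 1/2); exp(-t) on [1/2, 1); log(t)/t on [1, 3/2)
linearity at 1/12, 1/6 turns ℳ[f](s) into 3 summed integrals
segment [0, 1/12) carries sqrt(6)*sqrt(t); integrate it
piece [1/12, 1/6): integrate exp(-6*t) against the kernel
piece [1/6, 1/4): integrate log(6*t)/(6*t) against the kernel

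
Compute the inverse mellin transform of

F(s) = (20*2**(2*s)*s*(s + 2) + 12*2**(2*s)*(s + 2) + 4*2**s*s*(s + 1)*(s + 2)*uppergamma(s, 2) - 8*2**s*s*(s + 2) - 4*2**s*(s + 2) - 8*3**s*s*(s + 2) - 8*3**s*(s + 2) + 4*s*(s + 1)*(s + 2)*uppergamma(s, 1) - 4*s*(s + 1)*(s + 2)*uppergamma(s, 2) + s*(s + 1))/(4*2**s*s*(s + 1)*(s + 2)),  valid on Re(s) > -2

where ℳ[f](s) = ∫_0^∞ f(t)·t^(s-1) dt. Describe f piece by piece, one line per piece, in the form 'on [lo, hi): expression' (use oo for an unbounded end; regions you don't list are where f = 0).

on [0, 1/2): t**2
on [1/2, 1): exp(-2*t)
on [1, 3/2): t + 1
on [3/2, 2): t + 3
on [2, oo): exp(-t)

decompose at 1/2, 1, 3/2, 2; ℳ[f](s) sums the 5 pieces' integrals
between 0 and 1/2 the integrand is t**2·t^(s-1)
piece [1/2, 1): integrate exp(-2*t) against the kernel
∫ over [1, 3/2) of (t + 1)·t^(s-1) joins the sum
[3/2, 2) adds the kernel integral of (t + 3)
over [2, ∞), the kernel integral of exp(-t) enters the sum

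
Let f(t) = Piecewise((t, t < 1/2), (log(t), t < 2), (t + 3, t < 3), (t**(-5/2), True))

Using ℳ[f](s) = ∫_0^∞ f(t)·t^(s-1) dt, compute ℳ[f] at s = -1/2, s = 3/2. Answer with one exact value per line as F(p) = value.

F(-1/2) = sqrt(2)*(-486*log(2) + sqrt(2) + 648)/162
F(3/2) = sqrt(2)*(-1139 + 30*sqrt(2) + 270*log(2) + 864*sqrt(6))/180

decompose at 1/2, 2, 3; ℳ[f](s) sums the 4 pieces' integrals
piece [0, 1/2): integrate t against the kernel
on [1/2, 2): add ∫ log(t)·t^(s-1) dt
segment [2, 3) carries (t + 3); integrate it
∫ t**(-5/2)·t^(s-1) over [3, ∞)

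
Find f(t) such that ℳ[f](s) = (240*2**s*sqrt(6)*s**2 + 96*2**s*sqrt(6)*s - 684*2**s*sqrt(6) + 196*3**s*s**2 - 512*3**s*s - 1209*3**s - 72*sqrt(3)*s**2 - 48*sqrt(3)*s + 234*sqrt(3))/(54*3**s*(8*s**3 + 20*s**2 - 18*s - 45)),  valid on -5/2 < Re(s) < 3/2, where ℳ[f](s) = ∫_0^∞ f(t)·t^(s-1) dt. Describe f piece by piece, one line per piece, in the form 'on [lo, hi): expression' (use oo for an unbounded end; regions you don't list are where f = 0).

undo the shared t-power: 3*t**2/2 on [0, 1/3); t*(3*t + 1) on [1/3, 2/3); 3*t**2/4 on [2/3, 1); …
undo the shared t-power: 3*t/2 on [0, 1/3); 3*t + 1 on [1/3, 2/3); 3*t/4 on [2/3, 1); …
undo the common scale on t: t on [0, 1/2); 2*t + 1 on [1/2, 1); t/2 on [1, 3/2); …
breakpoints 1/3, 2/3, 1: one integral from each of the 4 segments
segment [0, 1/3) carries 3*t**(5/2)/2; integrate it
between 1/3 and 2/3 the integrand is t**(3/2)*(3*t + 1)·t^(s-1)
the [2/3, 1) slice contributes ∫ 3*t**(5/2)/4·t^(s-1) dt
between 1 and ∞ the integrand is 8/(27*t**(3/2))·t^(s-1)

on [0, 1/3): 3*t**(5/2)/2
on [1/3, 2/3): t**(3/2)*(3*t + 1)
on [2/3, 1): 3*t**(5/2)/4
on [1, oo): 8/(27*t**(3/2))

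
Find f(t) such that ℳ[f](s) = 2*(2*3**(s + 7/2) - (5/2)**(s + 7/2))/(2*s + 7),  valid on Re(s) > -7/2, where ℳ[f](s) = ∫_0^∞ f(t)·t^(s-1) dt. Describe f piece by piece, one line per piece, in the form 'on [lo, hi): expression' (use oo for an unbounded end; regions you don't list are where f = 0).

on [0, 5/2): t**(7/2)
on [5/2, 3): 2*t**(7/2)

cuts at 5/2: linearity sums the 2 kernel integrals
for t in [0, 5/2): the term is ∫ t**(7/2)·t^(s-1)
between 5/2 and 3 the integrand is 2*t**(7/2)·t^(s-1)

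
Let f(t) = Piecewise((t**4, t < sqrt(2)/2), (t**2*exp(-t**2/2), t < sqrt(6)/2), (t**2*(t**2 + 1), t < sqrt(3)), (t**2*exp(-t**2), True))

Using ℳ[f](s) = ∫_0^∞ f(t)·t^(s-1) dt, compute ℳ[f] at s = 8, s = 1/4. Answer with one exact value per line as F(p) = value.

the shared t-power comes off first: t**2 on [0, sqrt(2)/2); exp(-t**2/2) on [sqrt(2)/2, sqrt(6)/2); t**2 + 1 on [sqrt(6)/2, sqrt(3)); …
peel off the power substitution: t on [0, 1/2); exp(-t/2) on [1/2, 3/2); t + 1 on [3/2, 3); …
summing 4 kernel integrals split by sqrt(2)/2, sqrt(6)/2, sqrt(3) yields ℳ[f](s)
on [0, sqrt(2)/2): add ∫ t**4·t^(s-1) dt
∫ t**2*exp(-t**2/2)·t^(s-1) over [sqrt(2)/2, sqrt(6)/2)
∫ over [sqrt(6)/2, sqrt(3)) of t**2*(t**2 + 1)·t^(s-1) joins the sum
on [sqrt(3), ∞): add ∫ t**2*exp(-t**2)·t^(s-1) dt

F(8) = -12993*exp(-3/4)/16 + 393*exp(-3)/2 + 80009/960 + 7889*exp(-1/4)/16
F(1/4) = -61*2**(7/8)*3**(1/8)/102 - 2**(1/8)*uppergamma(9/8, 3/4) + uppergamma(9/8, 3)/2 + 2**(7/8)/34 + 2**(1/8)*uppergamma(9/8, 1/4) + 176*3**(1/8)/51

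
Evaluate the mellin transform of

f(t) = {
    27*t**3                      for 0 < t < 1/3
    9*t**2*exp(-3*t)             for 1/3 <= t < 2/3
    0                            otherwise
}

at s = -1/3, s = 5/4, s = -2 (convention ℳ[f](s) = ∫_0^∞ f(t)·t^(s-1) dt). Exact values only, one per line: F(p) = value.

strip the common scale on t: 27*t**3/8 on [0, 2/3); 9*t**2*exp(-3*t/2)/4 on [2/3, 4/3)
strip the common scale on t: t**3 on [0, 1); t**2*exp(-t) on [1, 2)
back out the shared t-power: t on [0, 1); exp(-t) on [1, 2)
the 2 pieces separated at 1/3 each add one integral
[0, 1/3) adds the kernel integral of 27*t**3
∫ over [1/3, 2/3) of 9*t**2*exp(-3*t)·t^(s-1) joins the sum

F(-1/3) = 3**(1/3)*(-uppergamma(5/3, 2) + 3/8 + uppergamma(5/3, 1))
F(5/4) = 3**(3/4)*(-17*uppergamma(13/4, 2) + 4 + 17*uppergamma(13/4, 1))/153
F(-2) = 9*Ei(-2) - 9*Ei(-1) + 9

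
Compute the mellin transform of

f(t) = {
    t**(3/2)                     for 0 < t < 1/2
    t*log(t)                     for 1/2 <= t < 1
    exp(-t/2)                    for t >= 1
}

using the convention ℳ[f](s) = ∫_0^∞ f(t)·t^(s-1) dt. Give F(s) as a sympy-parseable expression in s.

slice at 1/2, 1, transform all 3 pieces, and sum them
piece [0, 1/2): integrate t**(3/2) against the kernel
piece [1/2, 1): integrate t*log(t) against the kernel
on [1, ∞): add ∫ exp(-t/2)·t^(s-1) dt

(2*2**(2*s)*(2*s + 3)*(s**2 + 2*s + 1)*uppergamma(s, 1/2) - 2*2**s*(2*s + 3) + s*(2*s + 3)*log(2) + 2*s + (2*s + 3)*log(2) + sqrt(2)*(s**2 + 2*s + 1) + 3)/(2*2**s*(2*s + 3)*(s**2 + 2*s + 1))
  Re(s) > -3/2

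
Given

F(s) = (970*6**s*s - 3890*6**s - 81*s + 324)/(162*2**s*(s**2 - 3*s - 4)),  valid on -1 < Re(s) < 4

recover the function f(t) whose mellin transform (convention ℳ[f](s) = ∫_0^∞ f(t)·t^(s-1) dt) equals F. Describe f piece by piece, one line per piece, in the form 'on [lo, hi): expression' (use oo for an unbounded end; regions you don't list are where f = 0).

on [0, 1/2): t
on [1/2, 3): 2*t
on [3, oo): t**(-4)

the 3 pieces separated at 1/2, 3 each add one integral
∫ t·t^(s-1) over [0, 1/2)
segment [1/2, 3) carries 2*t; integrate it
∫ over [3, ∞) of t**(-4)·t^(s-1) joins the sum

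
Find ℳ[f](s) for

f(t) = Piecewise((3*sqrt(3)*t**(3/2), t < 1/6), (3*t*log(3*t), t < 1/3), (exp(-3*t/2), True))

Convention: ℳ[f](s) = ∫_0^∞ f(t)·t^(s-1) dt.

reversing the common scale on t: 3*sqrt(6)*t**(3/2)/4 on [0, 1/3); 3*t*log(3*t/2)/2 on [1/3, 2/3); exp(-3*t/4) on [2/3, ∞)
the common scale on t comes off first: t**(3/2) on [0, 1/2); t*log(t) on [1/2, 1); exp(-t/2) on [1, ∞)
the 3 pieces separated at 1/6, 1/3 each add one integral
segment [0, 1/6) carries 3*sqrt(3)*t**(3/2); integrate it
piece [1/6, 1/3): integrate 3*t*log(3*t) against the kernel
∫ over [1/3, ∞) of exp(-3*t/2)·t^(s-1) joins the sum

(2*2**(2*s)*(2*s + 3)*(s**2 + 2*s + 1)*uppergamma(s, 1/2) - 2*2**s*(2*s + 3) + s*(2*s + 3)*log(2) + 2*s + (2*s + 3)*log(2) + sqrt(2)*(s**2 + 2*s + 1) + 3)/(2*6**s*(2*s + 3)*(s**2 + 2*s + 1))
  Re(s) > -3/2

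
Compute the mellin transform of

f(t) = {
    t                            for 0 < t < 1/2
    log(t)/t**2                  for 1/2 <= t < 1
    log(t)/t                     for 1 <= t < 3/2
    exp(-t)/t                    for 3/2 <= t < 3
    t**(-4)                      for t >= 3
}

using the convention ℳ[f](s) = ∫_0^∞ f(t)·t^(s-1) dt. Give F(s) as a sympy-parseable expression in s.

2**(1 - s)*(108*2**(s - 1)*(s - 4)*(s - 1)**2*(s + 1)*(-2*s + (s - 1)**2 + 3)*uppergamma(s - 1, 3/2) - 108*2**(s - 1)*(s - 4)*(s - 1)**2*(s + 1)*(-2*s + (s - 1)**2 + 3)*uppergamma(s - 1, 3) - 108*2**(s - 1)*(s - 4)*(s - 1)**2*(s + 1) + 108*2**(s - 1)*(s - 4)*(s + 1)*(-2*s + (s - 1)**2 + 3) - 108*3**(s - 1)*(s - 4)*(s - 1)*(s + 1)*(-2*s + (s - 1)**2 + 3)*log(2) + 108*3**(s - 1)*(s - 4)*(s - 1)*(s + 1)*(-2*s + (s - 1)**2 + 3)*log(3) - 108*3**(s - 1)*(s - 4)*(s + 1)*(-2*s + (s - 1)**2 + 3) - 4*6**(s - 1)*(s - 1)**2*(s + 1)*(-2*s + (s - 1)**2 + 3) + 216*(s - 4)*(s - 1)**3*(s + 1)*log(2) - 216*(s - 4)*(s - 1)**2*(s + 1)*log(2) + 216*(s - 4)*(s - 1)**2*(s + 1) + 27*(s - 4)*(s - 1)**2*(-2*s + (s - 1)**2 + 3))/(108*(s - 4)*(s - 1)**2*(s + 1)*(-2*s + (s - 1)**2 + 3))
  -1 < Re(s) < 4

invert the shared t-power to get t**2 on [0, 1/2); log(t)/t on [1/2, 1); log(t) on [1, 3/2); …
f breaks at 1/2, 1, 3/2, 3 into 5 integrals to sum
segment 0 to 1/2 holds t; add its integral
on [1/2, 1) integrate f = log(t)/t**2 against the kernel
the [1, 3/2) slice contributes ∫ log(t)/t·t^(s-1) dt
for t in [3/2, 3): the term is ∫ exp(-t)/t·t^(s-1)
the [3, ∞) slice contributes ∫ t**(-4)·t^(s-1) dt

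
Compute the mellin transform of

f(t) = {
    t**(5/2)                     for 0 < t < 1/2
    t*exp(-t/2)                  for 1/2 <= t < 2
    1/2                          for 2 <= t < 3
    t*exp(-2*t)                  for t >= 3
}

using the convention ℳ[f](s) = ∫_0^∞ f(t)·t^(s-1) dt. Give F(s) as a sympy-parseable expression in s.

strip the shared t-power: t**(3/2) on [0, 1/2); exp(-t/2) on [1/2, 2); 1/(2*t) on [2, 3); …
decompose at 1/2, 2, 3; ℳ[f](s) sums the 4 pieces' integrals
over [0, 1/2), the kernel integral of t**(5/2) enters the sum
segment [1/2, 2) carries t*exp(-t/2); integrate it
segment [2, 3) carries 1/2; integrate it
for t in [3, ∞): the term is ∫ t*exp(-2*t)·t^(s-1)

(2*24**s*s*(2*s + 5)*uppergamma(s + 1, 1/4) - 2*24**s*s*(2*s + 5)*uppergamma(s + 1, 1) - 24**s*(2*s + 5)/2 + 36**s*(2*s + 5)/2 + 6**s*s*(2*s + 5)*uppergamma(s + 1, 6)/2 + sqrt(2)*6**s*s/4)/(12**s*s*(2*s + 5))
  Re(s) > -5/2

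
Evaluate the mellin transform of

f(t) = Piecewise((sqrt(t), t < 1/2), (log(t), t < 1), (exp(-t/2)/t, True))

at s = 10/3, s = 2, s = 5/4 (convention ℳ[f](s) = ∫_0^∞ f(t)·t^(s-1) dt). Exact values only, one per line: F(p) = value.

F(10/3) = 2**(2/3)*(-1656*2**(1/3) + 207 + 300*sqrt(2) + 690*log(2) + 73600*2**(2/3)*uppergamma(7/3, 1/2))/36800
F(2) = -3/16 + sqrt(2)/20 + log(2)/8 + 2*exp(-1/2)
F(5/4) = 2**(3/4)*(-112*2**(1/4) + 25*sqrt(2) + 70*log(2) + 56 + 175*sqrt(2)*uppergamma(1/4, 1/2))/350

back out the shared t-power: t**(3/2) on [0, 1/2); t*log(t) on [1/2, 1); exp(-t/2) on [1, ∞)
the 3 pieces separated at 1/2, 1 each add one integral
segment [0, 1/2) carries sqrt(t); integrate it
the [1/2, 1) slice contributes ∫ log(t)·t^(s-1) dt
segment 1 to ∞ holds exp(-t/2)/t; add its integral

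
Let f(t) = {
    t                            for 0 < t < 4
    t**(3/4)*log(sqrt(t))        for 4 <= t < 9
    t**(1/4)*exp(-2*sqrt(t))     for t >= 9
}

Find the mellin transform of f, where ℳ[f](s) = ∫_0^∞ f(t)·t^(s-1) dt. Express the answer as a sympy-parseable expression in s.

the power substitution comes off first: t**2 on [0, 2); t**(3/2)*log(t) on [2, 3); sqrt(t)*exp(-2*t) on [3, ∞)
invert the shared t-power to get t**(3/2) on [0, 2); t*log(t) on [2, 3); exp(-2*t) on [3, ∞)
slice at 4, 9, transform all 3 pieces, and sum them
piece [0, 4): integrate t against the kernel
segment 4 to 9 holds t**(3/4)*log(sqrt(t)); add its integral
[9, ∞) adds the kernel integral of t**(1/4)*exp(-2*sqrt(t))

6**(1/2 - 2*s)*(-4*12**(2*s + 1/2)*(s + 1)*(4*s + 1)*log(2) - 8*12**(2*s + 1/2)*(s + 1)*log(2) + 8*12**(2*s + 1/2)*(s + 1) + 12**(2*s + 1/2)*sqrt(2)*(16*s + (4*s + 1)**2 + 8) + 6*18**(2*s + 1/2)*(s + 1)*(4*s + 1)*log(3) - 12*18**(2*s + 1/2)*(s + 1) + 12*18**(2*s + 1/2)*(s + 1)*log(3) + 3**(2*s + 1/2)*(s + 1)*(16*s + (4*s + 1)**2 + 8)*uppergamma(2*s + 1/2, 6))/(3*(s + 1)*(16*s + (4*s + 1)**2 + 8))
  Re(s) > -1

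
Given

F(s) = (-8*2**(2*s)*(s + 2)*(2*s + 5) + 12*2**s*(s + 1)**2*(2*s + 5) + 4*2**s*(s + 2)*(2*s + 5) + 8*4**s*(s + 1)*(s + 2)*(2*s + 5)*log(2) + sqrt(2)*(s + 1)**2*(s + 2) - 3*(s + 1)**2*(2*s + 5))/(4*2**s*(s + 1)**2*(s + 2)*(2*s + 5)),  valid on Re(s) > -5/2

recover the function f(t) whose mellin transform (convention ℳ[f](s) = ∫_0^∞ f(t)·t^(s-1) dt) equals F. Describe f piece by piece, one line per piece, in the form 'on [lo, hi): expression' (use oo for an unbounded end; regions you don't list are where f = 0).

reversing the shared t-power: t**(3/2) on [0, 1/2); 3*t on [1/2, 1); log(t) on [1, 2)
decompose at 1/2, 1; ℳ[f](s) sums the 3 pieces' integrals
segment [0, 1/2) carries t**(5/2); integrate it
segment [1/2, 1) carries 3*t**2; integrate it
segment [1, 2) carries t*log(t); integrate it

on [0, 1/2): t**(5/2)
on [1/2, 1): 3*t**2
on [1, 2): t*log(t)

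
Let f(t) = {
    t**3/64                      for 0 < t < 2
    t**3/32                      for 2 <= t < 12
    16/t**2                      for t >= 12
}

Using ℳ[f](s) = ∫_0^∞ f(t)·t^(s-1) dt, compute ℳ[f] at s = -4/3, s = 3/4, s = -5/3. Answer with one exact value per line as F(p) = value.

F(-4/3) = 2**(2/3)*(-81 + 973*6**(2/3))/4320
F(3/4) = 2**(3/4)*(-3 + 1304*6**(3/4))/90
F(-5/3) = 2**(1/3)*(-891 + 10700*6**(1/3))/38016

reversing the common scale on t: t**3/8 on [0, 1); t**3/4 on [1, 6); 4/t**2 on [6, ∞)
strip the common scale on t: t**3 on [0, 1/2); 2*t**3 on [1/2, 3); t**(-2) on [3, ∞)
peel off the shared t-power: t on [0, 1/2); 2*t on [1/2, 3); t**(-4) on [3, ∞)
split f at 2, 12: ℳ[f](s) collects 3 kernel integrals
over [0, 2), the kernel integral of t**3/64 enters the sum
the [2, 12) slice contributes ∫ t**3/32·t^(s-1) dt
segment 12 to ∞ holds 16/t**2; add its integral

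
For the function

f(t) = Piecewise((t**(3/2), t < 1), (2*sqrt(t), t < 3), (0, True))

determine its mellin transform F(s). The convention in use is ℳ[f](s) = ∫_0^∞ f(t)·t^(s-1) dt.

(4*sqrt(3)*3**s*(2*s + 3) - 4*s - 10)/((2*s + 1)*(2*s + 3))
  Re(s) > -3/2

integrate the 2 segments split at 1, then add the results
∫ over [0, 1) of t**(3/2)·t^(s-1) joins the sum
for t in [1, 3): the term is ∫ 2*sqrt(t)·t^(s-1)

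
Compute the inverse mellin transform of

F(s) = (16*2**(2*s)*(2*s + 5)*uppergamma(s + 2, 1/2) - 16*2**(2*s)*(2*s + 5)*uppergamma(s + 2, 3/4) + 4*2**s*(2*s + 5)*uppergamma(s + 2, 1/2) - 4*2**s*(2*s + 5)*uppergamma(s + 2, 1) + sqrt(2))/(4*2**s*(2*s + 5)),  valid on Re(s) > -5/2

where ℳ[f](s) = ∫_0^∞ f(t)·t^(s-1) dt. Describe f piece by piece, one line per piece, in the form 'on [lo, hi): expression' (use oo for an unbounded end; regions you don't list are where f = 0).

the shared t-power comes off first: sqrt(t) on [0, 1/2); exp(-t) on [1/2, 1); exp(-t/2) on [1, 3/2)
integrate the 3 segments split at 1/2, 1, then add the results
∫ over [0, 1/2) of t**(5/2)·t^(s-1) joins the sum
segment 1/2 to 1 holds t**2*exp(-t); add its integral
on [1, 3/2): add ∫ t**2*exp(-t/2)·t^(s-1) dt

on [0, 1/2): t**(5/2)
on [1/2, 1): t**2*exp(-t)
on [1, 3/2): t**2*exp(-t/2)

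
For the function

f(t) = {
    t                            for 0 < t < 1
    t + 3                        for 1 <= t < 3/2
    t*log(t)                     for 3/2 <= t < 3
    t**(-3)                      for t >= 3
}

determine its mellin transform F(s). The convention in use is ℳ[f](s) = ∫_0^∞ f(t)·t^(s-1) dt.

linearity at 1, 3/2, 3 turns ℳ[f](s) into 4 summed integrals
[0, 1) adds the kernel integral of t
segment [1, 3/2) carries (t + 3); integrate it
the [3/2, 3) slice contributes ∫ t*log(t)·t^(s-1) dt
∫ t**(-3)·t^(s-1) over [3, ∞)

(-162*2**s*s*(s - 3)*(s**2 + 2*s + 1) - 162*2**s*(s - 3)*(s**2 + 2*s + 1) - 81*3**s*s**2*(s - 3)*(s + 1)*log(3) + 81*3**s*s**2*(s - 3)*(s + 1)*log(2) - 81*3**s*s*(s - 3)*(s + 1)*log(3) + 81*3**s*s*(s - 3)*(s + 1)*log(2) + 81*3**s*s*(s - 3)*(s + 1) + 243*3**s*s*(s - 3)*(s**2 + 2*s + 1) + 162*3**s*(s - 3)*(s**2 + 2*s + 1) + 162*6**s*s**2*(s - 3)*(s + 1)*log(3) - 162*6**s*s*(s - 3)*(s + 1) + 162*6**s*s*(s - 3)*(s + 1)*log(3) - 2*6**s*s*(s + 1)*(s**2 + 2*s + 1))/(54*2**s*s*(s - 3)*(s + 1)*(s**2 + 2*s + 1))
  -1 < Re(s) < 3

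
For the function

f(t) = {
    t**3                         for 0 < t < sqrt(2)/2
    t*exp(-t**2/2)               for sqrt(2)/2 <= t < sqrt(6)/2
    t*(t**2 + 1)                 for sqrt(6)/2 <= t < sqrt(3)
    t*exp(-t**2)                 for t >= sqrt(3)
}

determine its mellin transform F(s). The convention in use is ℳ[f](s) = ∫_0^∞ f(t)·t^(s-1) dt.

peel off the power substitution: t**(3/2) on [0, 1/2); sqrt(t)*exp(-t/2) on [1/2, 3/2); sqrt(t)*(t + 1) on [3/2, 3); …
strip the shared t-power: t on [0, 1/2); exp(-t/2) on [1/2, 3/2); t + 1 on [3/2, 3); …
the 4 pieces separated at sqrt(2)/2, sqrt(6)/2, sqrt(3) each add one integral
on [0, sqrt(2)/2) integrate f = t**3 against the kernel
[sqrt(2)/2, sqrt(6)/2) adds the kernel integral of t*exp(-t**2/2)
segment sqrt(6)/2 to sqrt(3) holds t*(t**2 + 1); add its integral
on [sqrt(3), ∞): add ∫ t*exp(-t**2)·t^(s-1) dt

2**(1/2 - s/2)*(2*2**s*(s + 1)*(s + 3)*uppergamma(s/2 + 1/2, 1/4) - 2*2**s*(s + 1)*(s + 3)*uppergamma(s/2 + 1/2, 3/4) + 2**(s/2 + 1/2)*(s + 1)*(s + 3)*uppergamma(s/2 + 1/2, 3) - 5*3**(s/2 + 1/2)*(s + 1) - 4*3**(s/2 + 1/2) + 8*6**(s/2 + 1/2)*(s + 1) + 4*6**(s/2 + 1/2) + s + 1)/(4*(s + 1)*(s + 3))
  Re(s) > -3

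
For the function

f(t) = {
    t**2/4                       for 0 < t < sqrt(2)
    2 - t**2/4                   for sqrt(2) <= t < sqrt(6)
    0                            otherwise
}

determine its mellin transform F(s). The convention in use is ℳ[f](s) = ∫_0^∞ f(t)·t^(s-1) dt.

2**(s/2 - 1)*(3**(s/2)*s + 8*3**(s/2) - 2*s - 8)/(s*(s + 2))
  Re(s) > -2

the common scale on t comes off first: t**2 on [0, sqrt(2)/2); 2 - t**2 on [sqrt(2)/2, sqrt(6)/2)
invert the power substitution to get t on [0, 1/2); 2 - t on [1/2, 3/2)
breakpoints sqrt(2): one integral from each of the 2 segments
segment [0, sqrt(2)) carries t**2/4; integrate it
segment sqrt(2) to sqrt(6) holds (2 - t**2/4); add its integral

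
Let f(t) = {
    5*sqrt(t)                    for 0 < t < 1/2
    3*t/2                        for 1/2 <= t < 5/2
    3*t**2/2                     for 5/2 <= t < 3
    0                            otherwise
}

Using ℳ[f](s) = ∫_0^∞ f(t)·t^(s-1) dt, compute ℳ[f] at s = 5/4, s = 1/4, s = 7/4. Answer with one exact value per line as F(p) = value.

split f at 1/2, 5/2: ℳ[f](s) collects 3 kernel integrals
segment 0 to 1/2 holds 5*sqrt(t); add its integral
segment [1/2, 5/2) carries 3*t/2; integrate it
segment 5/2 to 3 holds 3*t**2/2; add its integral

F(5/4) = -475*2**(3/4)*5**(1/4)/312 - 2**(3/4)/12 + 5*2**(1/4)/7 + 162*3**(1/4)/13
F(1/4) = -7*2**(3/4)*5**(1/4)/12 - 3*2**(3/4)/10 + 10*2**(1/4)/3 + 6*3**(1/4)
F(7/4) = -125*2**(1/4)*5**(3/4)/88 - 3*2**(1/4)/44 + 5*2**(3/4)/18 + 54*3**(3/4)/5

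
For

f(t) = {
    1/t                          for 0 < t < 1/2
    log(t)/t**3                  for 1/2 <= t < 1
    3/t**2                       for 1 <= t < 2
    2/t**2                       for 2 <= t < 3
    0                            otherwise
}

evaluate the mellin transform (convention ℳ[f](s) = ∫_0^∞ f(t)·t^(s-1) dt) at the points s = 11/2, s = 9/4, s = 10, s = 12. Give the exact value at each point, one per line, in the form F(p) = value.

F(11/2) = sqrt(2)*(-12816*sqrt(2) + 1260*log(2) + 58279 + 194400*sqrt(6))/25200
F(9/4) = 2**(3/4)*(-310*2**(1/4) - 60*log(2) + 89 + 90*sqrt(2) + 180*6**(1/4))/45
F(10) = log(2)/896 + 377491477/225792
F(12) = log(2)/4608 + 108682157681/9123840

peel off the shared t-power: 1 on [0, 1/2); log(t)/t**2 on [1/2, 1); 3/t on [1, 2); …
reversing the shared t-power: t on [0, 1/2); log(t)/t on [1/2, 1); 3 on [1, 2); …
along the cuts 1/2, 1, 2, ℳ[f](s) splits into 4 integrals
∫ over [0, 1/2) of 1/t·t^(s-1) joins the sum
segment 1/2 to 1 holds log(t)/t**3; add its integral
piece [1, 2): integrate 3/t**2 against the kernel
over [2, 3), the kernel integral of 2/t**2 enters the sum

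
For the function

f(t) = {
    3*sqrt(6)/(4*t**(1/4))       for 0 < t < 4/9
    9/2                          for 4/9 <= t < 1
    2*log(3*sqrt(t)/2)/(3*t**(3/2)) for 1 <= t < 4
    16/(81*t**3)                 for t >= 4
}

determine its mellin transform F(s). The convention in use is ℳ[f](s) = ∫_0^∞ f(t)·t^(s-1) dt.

3**(2 - 2*s)*(648*2**(2*s - 2)*s*(2*s - 6)*(-4*s + 4*(s - 1)**2 + 5) - 324*2**(2*s - 2)*(2*s - 6)*(4*s - 1)*(-4*s + 4*(s - 1)**2 + 5) - 432*3**(2*s - 2)*s*(s - 1)*(2*s - 6)*(4*s - 1)*log(3) + 432*3**(2*s - 2)*s*(s - 1)*(2*s - 6)*(4*s - 1)*log(2) - 216*3**(2*s - 2)*s*(2*s - 6)*(4*s - 1)*log(2) + 216*3**(2*s - 2)*s*(2*s - 6)*(4*s - 1) + 216*3**(2*s - 2)*s*(2*s - 6)*(4*s - 1)*log(3) + 729*3**(2*s - 2)*(2*s - 6)*(4*s - 1)*(-4*s + 4*(s - 1)**2 + 5) + 216*6**(2*s - 2)*s*(s - 1)*(2*s - 6)*(4*s - 1)*log(3) - 108*6**(2*s - 2)*s*(2*s - 6)*(4*s - 1)*log(3) - 108*6**(2*s - 2)*s*(2*s - 6)*(4*s - 1) - 4*6**(2*s - 2)*s*(4*s - 1)*(-4*s + 4*(s - 1)**2 + 5))/(162*s*(2*s - 6)*(4*s - 1)*(-4*s + 4*(s - 1)**2 + 5))
  1/4 < Re(s) < 3

invert the shared t-power to get 3*sqrt(6)*t**(3/4)/4 on [0, 4/9); 9*t/2 on [4/9, 1); 2*log(3*sqrt(t)/2)/(3*sqrt(t)) on [1, 4); …
reversing the power substitution: 3*sqrt(6)*t**(3/2)/4 on [0, 2/3); 9*t**2/2 on [2/3, 1); 2*log(3*t/2)/(3*t) on [1, 2); …
strip the common scale on t: t**(3/2) on [0, 1); 2*t**2 on [1, 3/2); log(t)/t on [3/2, 3); …
linearity at 4/9, 1, 4 turns ℳ[f](s) into 4 summed integrals
segment [0, 4/9) carries 3*sqrt(6)/(4*t**(1/4)); integrate it
segment [4/9, 1) carries 9/2; integrate it
segment 1 to 4 holds 2*log(3*sqrt(t)/2)/(3*t**(3/2)); add its integral
segment [4, ∞) carries 16/(81*t**3); integrate it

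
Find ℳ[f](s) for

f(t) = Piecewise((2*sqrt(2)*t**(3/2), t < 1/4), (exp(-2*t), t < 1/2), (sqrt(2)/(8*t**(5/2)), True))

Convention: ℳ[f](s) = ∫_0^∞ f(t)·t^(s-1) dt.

reversing the common scale on t: t**(3/2) on [0, 1/2); exp(-t) on [1/2, 1); t**(-5/2) on [1, ∞)
integrate the 3 segments split at 1/4, 1/2, then add the results
segment 0 to 1/4 holds 2*sqrt(2)*t**(3/2); add its integral
on [1/4, 1/2): add ∫ exp(-2*t)·t^(s-1) dt
segment 1/2 to ∞ holds sqrt(2)/(8*t**(5/2)); add its integral

(2*2**s*(2*s - 5)*(2*s + 3)*uppergamma(s, 1/2) - 2*2**s*(2*s - 5)*(2*s + 3)*uppergamma(s, 1) - 4*2**s*(2*s + 3) + sqrt(2)*(2*s - 5))/(2*2**(2*s)*(2*s - 5)*(2*s + 3))
  -3/2 < Re(s) < 5/2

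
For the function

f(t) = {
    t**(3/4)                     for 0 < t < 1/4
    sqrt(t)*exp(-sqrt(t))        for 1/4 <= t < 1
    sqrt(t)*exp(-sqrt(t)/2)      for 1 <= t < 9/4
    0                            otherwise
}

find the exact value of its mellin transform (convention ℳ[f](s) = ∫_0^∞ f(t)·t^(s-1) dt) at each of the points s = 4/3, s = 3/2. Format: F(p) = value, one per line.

back out the shared t-power: t**(1/4) on [0, 1/4); exp(-sqrt(t)) on [1/4, 1); exp(-sqrt(t)/2) on [1, 9/4)
the power substitution comes off first: sqrt(t) on [0, 1/2); exp(-t) on [1/2, 1); exp(-t/2) on [1, 3/2)
breakpoints 1/4, 1: one integral from each of the 3 segments
∫ over [0, 1/4) of t**(3/4)·t^(s-1) joins the sum
between 1/4 and 1 the integrand is sqrt(t)*exp(-sqrt(t))·t^(s-1)
over [1, 9/4), the kernel integral of sqrt(t)*exp(-sqrt(t)/2) enters the sum

F(4/3) = -16*2**(2/3)*uppergamma(11/3, 3/4) - 2*uppergamma(11/3, 1) + 3*2**(5/6)/200 + 2*uppergamma(11/3, 1/2) + 16*2**(2/3)*uppergamma(11/3, 1/2)
F(3/2) = -807*exp(-3/4)/2 - 32*exp(-1) + sqrt(2)/72 + 1343*exp(-1/2)/4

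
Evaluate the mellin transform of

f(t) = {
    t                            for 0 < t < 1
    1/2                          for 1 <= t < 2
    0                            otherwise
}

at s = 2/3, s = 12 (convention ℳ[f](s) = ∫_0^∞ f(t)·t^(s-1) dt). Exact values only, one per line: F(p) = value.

F(2/3) = -3/20 + 3*2**(2/3)/4
F(12) = 17753/104

split f at 1: ℳ[f](s) collects 2 kernel integrals
on [0, 1) integrate f = t against the kernel
for t in [1, 2): the term is ∫ 1/2·t^(s-1)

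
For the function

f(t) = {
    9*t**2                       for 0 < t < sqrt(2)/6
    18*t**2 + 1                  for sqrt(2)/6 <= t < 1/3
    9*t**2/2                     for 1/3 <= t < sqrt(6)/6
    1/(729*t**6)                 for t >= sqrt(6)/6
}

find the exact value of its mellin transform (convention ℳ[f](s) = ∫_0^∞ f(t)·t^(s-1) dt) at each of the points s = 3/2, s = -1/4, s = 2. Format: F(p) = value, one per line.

undo the common scale on t: t**2 on [0, sqrt(2)/2); 2*t**2 + 1 on [sqrt(2)/2, 1); t**2/2 on [1, sqrt(6)/2); …
back out the power substitution: t on [0, 1/2); 2*t + 1 on [1/2, 1); t/2 on [1, 3/2); …
linearity at sqrt(2)/6, 1/3, sqrt(6)/6 turns ℳ[f](s) into 4 summed integrals
∫ over [0, sqrt(2)/6) of 9*t**2·t^(s-1) joins the sum
for t in [sqrt(2)/6, 1/3): the term is ∫ (18*t**2 + 1)·t^(s-1)
on [1/3, sqrt(6)/6): add ∫ 9*t**2/2·t^(s-1) dt
segment [sqrt(6)/6, ∞) carries 1/(729*t**6); integrate it

F(3/2) = 2**(1/4)*sqrt(3)*(-2754 + 953*3**(3/4) + 3726*2**(3/4))/61236
F(-1/4) = 2**(1/8)*3**(1/4)*(-22275*2**(7/8) + 2249*3**(7/8) + 52650)/14175
F(2) = 275/2592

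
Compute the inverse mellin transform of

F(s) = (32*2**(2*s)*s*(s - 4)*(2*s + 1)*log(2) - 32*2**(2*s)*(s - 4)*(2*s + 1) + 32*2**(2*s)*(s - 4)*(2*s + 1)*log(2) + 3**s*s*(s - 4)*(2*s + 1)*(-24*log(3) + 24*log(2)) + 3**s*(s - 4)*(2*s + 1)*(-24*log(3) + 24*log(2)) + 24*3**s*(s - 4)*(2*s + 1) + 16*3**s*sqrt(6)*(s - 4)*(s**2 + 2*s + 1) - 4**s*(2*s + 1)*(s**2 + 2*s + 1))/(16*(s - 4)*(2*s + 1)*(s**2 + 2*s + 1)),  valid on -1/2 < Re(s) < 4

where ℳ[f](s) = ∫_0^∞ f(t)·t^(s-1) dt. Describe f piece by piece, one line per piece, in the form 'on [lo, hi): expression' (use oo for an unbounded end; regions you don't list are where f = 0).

undo the common scale on t: sqrt(t) on [0, 3/2); t*log(t) on [3/2, 2); t**(-4) on [2, ∞)
slice at 3, 4, transform all 3 pieces, and sum them
between 0 and 3 the integrand is sqrt(2)*sqrt(t)/2·t^(s-1)
[3, 4) adds the kernel integral of t*log(t/2)/2
on [4, ∞) integrate f = 16/t**4 against the kernel

on [0, 3): sqrt(2)*sqrt(t)/2
on [3, 4): t*log(t/2)/2
on [4, oo): 16/t**4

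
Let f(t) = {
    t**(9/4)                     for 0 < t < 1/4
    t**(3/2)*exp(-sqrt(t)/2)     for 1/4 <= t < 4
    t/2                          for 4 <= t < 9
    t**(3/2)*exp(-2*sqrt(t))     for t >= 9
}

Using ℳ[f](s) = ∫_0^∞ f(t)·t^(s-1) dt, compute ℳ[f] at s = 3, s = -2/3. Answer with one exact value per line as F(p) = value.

F(3) = -112231424*exp(-1) + sqrt(2)/10752 + 107667*exp(-6)/2 + 6305/8 + 3392923553*exp(-1/4)/64
F(-2/3) = -4*2**(2/3)*uppergamma(5/3, 1) - 3*2**(2/3)/2 + 2**(1/3)*uppergamma(5/3, 6)/2 + 3*2**(5/6)/76 + 3*3**(2/3)/2 + 4*2**(2/3)*uppergamma(5/3, 1/4)

peel off the shared t-power: t**(7/4) on [0, 1/4); t*exp(-sqrt(t)/2) on [1/4, 4); sqrt(t)/2 on [4, 9); …
reversing the power substitution: t**(7/2) on [0, 1/2); t**2*exp(-t/2) on [1/2, 2); t/2 on [2, 3); …
back out the shared t-power: t**(3/2) on [0, 1/2); exp(-t/2) on [1/2, 2); 1/(2*t) on [2, 3); …
cuts at 1/4, 4, 9: linearity sums the 4 kernel integrals
[0, 1/4) adds the kernel integral of t**(9/4)
over [1/4, 4), the kernel integral of t**(3/2)*exp(-sqrt(t)/2) enters the sum
∫ over [4, 9) of t/2·t^(s-1) joins the sum
between 9 and ∞ the integrand is t**(3/2)*exp(-2*sqrt(t))·t^(s-1)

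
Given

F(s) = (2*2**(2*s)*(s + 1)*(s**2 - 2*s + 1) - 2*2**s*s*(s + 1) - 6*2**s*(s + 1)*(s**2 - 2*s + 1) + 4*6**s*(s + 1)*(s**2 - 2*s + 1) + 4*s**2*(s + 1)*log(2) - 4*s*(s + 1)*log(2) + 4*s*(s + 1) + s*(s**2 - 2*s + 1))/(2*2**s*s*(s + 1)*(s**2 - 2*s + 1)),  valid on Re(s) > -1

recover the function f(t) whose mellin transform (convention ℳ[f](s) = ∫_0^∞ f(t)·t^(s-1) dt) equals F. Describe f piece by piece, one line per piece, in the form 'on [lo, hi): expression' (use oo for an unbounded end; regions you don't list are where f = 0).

on [0, 1/2): t
on [1/2, 1): log(t)/t
on [1, 2): 3
on [2, 3): 2

linearity at 1/2, 1, 2 turns ℳ[f](s) into 4 summed integrals
on [0, 1/2): add ∫ t·t^(s-1) dt
the [1/2, 1) slice contributes ∫ log(t)/t·t^(s-1) dt
over [1, 2), the kernel integral of 3 enters the sum
[2, 3) adds the kernel integral of 2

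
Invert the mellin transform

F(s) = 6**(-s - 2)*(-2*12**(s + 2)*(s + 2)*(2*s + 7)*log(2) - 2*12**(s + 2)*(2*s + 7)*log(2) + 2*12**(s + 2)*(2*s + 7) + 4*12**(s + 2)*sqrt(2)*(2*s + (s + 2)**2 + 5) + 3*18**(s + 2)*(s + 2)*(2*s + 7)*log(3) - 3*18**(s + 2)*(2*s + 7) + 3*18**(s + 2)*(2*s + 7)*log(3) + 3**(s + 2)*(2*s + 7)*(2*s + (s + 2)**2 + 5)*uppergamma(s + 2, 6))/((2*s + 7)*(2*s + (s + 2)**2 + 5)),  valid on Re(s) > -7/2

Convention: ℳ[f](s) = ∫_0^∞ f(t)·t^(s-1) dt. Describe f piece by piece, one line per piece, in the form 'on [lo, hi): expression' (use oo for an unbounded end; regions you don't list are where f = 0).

on [0, 2): t**(7/2)
on [2, 3): t**3*log(t)
on [3, oo): t**2*exp(-2*t)

reversing the shared t-power: t**(3/2) on [0, 2); t*log(t) on [2, 3); exp(-2*t) on [3, ∞)
the 3 pieces separated at 2, 3 each add one integral
piece [0, 2): integrate t**(7/2) against the kernel
between 2 and 3 the integrand is t**3*log(t)·t^(s-1)
∫ t**2*exp(-2*t)·t^(s-1) over [3, ∞)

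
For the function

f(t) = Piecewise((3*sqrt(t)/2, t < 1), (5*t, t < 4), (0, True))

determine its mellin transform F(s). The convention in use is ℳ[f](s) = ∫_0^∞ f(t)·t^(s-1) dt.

treat the 2 regions marked off by 1 separately and sum
for t in [0, 1): the term is ∫ 3*sqrt(t)/2·t^(s-1)
on [1, 4): add ∫ 5*t·t^(s-1) dt

(5*4**(s + 1)*(2*s + 1) - 7*s - 2)/((s + 1)*(2*s + 1))
  Re(s) > -1/2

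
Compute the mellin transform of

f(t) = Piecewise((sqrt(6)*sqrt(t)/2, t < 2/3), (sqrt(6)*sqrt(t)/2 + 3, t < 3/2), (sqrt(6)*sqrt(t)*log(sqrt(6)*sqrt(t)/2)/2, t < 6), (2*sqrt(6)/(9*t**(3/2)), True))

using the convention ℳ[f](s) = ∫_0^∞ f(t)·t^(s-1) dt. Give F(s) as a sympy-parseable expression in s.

(-324*2**(2*s)*s*(2*s - 3)*(4*s**2 + 4*s + 1) - 162*2**(2*s)*(2*s - 3)*(4*s**2 + 4*s + 1) - 324*3**(2*s)*s**2*(2*s - 3)*(2*s + 1)*log(3) + 324*3**(2*s)*s**2*(2*s - 3)*(2*s + 1)*log(2) - 162*3**(2*s)*s*(2*s - 3)*(2*s + 1)*log(3) + 162*3**(2*s)*s*(2*s - 3)*(2*s + 1)*log(2) + 162*3**(2*s)*s*(2*s - 3)*(2*s + 1) + 486*3**(2*s)*s*(2*s - 3)*(4*s**2 + 4*s + 1) + 162*3**(2*s)*(2*s - 3)*(4*s**2 + 4*s + 1) + 648*6**(2*s)*s**2*(2*s - 3)*(2*s + 1)*log(3) - 324*6**(2*s)*s*(2*s - 3)*(2*s + 1) + 324*6**(2*s)*s*(2*s - 3)*(2*s + 1)*log(3) - 4*6**(2*s)*s*(2*s + 1)*(4*s**2 + 4*s + 1))/(54*2**(2*s)*(3/2)**s*s*(2*s - 3)*(2*s + 1)*(4*s**2 + 4*s + 1))
  -1/2 < Re(s) < 3/2

undo the common scale on t: sqrt(t) on [0, 1); sqrt(t) + 3 on [1, 9/4); sqrt(t)*log(sqrt(t)) on [9/4, 9); …
strip the power substitution: t on [0, 1); t + 3 on [1, 3/2); t*log(t) on [3/2, 3); …
split f at 2/3, 3/2, 6: ℳ[f](s) collects 4 kernel integrals
the [0, 2/3) slice contributes ∫ sqrt(6)*sqrt(t)/2·t^(s-1) dt
∫ over [2/3, 3/2) of (sqrt(6)*sqrt(t)/2 + 3)·t^(s-1) joins the sum
over [3/2, 6), the kernel integral of sqrt(6)*sqrt(t)*log(sqrt(6)*sqrt(t)/2)/2 enters the sum
∫ 2*sqrt(6)/(9*t**(3/2))·t^(s-1) over [6, ∞)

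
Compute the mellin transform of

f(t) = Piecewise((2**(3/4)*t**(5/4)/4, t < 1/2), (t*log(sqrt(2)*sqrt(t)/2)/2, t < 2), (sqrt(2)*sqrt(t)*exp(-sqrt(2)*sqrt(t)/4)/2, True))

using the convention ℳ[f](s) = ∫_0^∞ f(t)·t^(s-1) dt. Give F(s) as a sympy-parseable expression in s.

(8*2**(4*s)*(4*s + 5)*(4*s + (2*s + 1)**2 + 3)*uppergamma(2*s + 1, 1/2) - 4*2**(2*s)*(4*s + 5) + 4*s + (2*s + 1)*(4*s + 5)*log(2) + (4*s + 5)*log(2) + sqrt(2)*(4*s + (2*s + 1)**2 + 3) + 5)/(2*2**s*(4*s + 5)*(4*s + (2*s + 1)**2 + 3))
  Re(s) > -5/4

peel off the common scale on t: t**(5/4) on [0, 1/4); t*log(sqrt(t)) on [1/4, 1); sqrt(t)*exp(-sqrt(t)/2) on [1, ∞)
reversing the shared t-power: t**(3/4) on [0, 1/4); sqrt(t)*log(sqrt(t)) on [1/4, 1); exp(-sqrt(t)/2) on [1, ∞)
invert the power substitution to get t**(3/2) on [0, 1/2); t*log(t) on [1/2, 1); exp(-t/2) on [1, ∞)
linearity at 1/2, 2 turns ℳ[f](s) into 3 summed integrals
∫ over [0, 1/2) of 2**(3/4)*t**(5/4)/4·t^(s-1) joins the sum
over [1/2, 2), the kernel integral of t*log(sqrt(2)*sqrt(t)/2)/2 enters the sum
segment 2 to ∞ holds sqrt(2)*sqrt(t)*exp(-sqrt(2)*sqrt(t)/4)/2; add its integral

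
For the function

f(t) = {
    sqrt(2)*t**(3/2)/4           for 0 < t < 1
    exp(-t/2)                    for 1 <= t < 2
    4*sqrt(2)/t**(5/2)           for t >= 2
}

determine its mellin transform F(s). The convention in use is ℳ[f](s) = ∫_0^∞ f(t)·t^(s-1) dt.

remove the common scale on t first: t**(3/2) on [0, 1/2); exp(-t) on [1/2, 1); t**(-5/2) on [1, ∞)
decompose at 1, 2; ℳ[f](s) sums the 3 pieces' integrals
[0, 1) adds the kernel integral of sqrt(2)*t**(3/2)/4
on [1, 2): add ∫ exp(-t/2)·t^(s-1) dt
piece [2, ∞): integrate 4*sqrt(2)/t**(5/2) against the kernel

(2*2**s*(2*s - 5)*(2*s + 3)*uppergamma(s, 1/2) - 2*2**s*(2*s - 5)*(2*s + 3)*uppergamma(s, 1) - 4*2**s*(2*s + 3) + sqrt(2)*(2*s - 5))/(2*(2*s - 5)*(2*s + 3))
  -3/2 < Re(s) < 5/2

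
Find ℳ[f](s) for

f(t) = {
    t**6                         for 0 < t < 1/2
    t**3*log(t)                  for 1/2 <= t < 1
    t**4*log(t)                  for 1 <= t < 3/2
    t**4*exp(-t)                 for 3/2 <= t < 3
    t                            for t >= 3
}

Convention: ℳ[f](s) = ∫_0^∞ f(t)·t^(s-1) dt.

2**(-s - 4)*(108*2**(s + 4)*(s + 1)*(s + 4)**2*(s + 6)*(-2*s + (s + 4)**2 - 7)*uppergamma(s + 4, 3/2) - 108*2**(s + 4)*(s + 1)*(s + 4)**2*(s + 6)*(-2*s + (s + 4)**2 - 7)*uppergamma(s + 4, 3) - 108*2**(s + 4)*(s + 1)*(s + 4)**2*(s + 6) + 108*2**(s + 4)*(s + 1)*(s + 6)*(-2*s + (s + 4)**2 - 7) - 108*3**(s + 4)*(s + 1)*(s + 4)*(s + 6)*(-2*s + (s + 4)**2 - 7)*log(2) + 108*3**(s + 4)*(s + 1)*(s + 4)*(s + 6)*(-2*s + (s + 4)**2 - 7)*log(3) - 108*3**(s + 4)*(s + 1)*(s + 6)*(-2*s + (s + 4)**2 - 7) - 4*6**(s + 4)*(s + 4)**2*(s + 6)*(-2*s + (s + 4)**2 - 7) + 216*(s + 1)*(s + 4)**3*(s + 6)*log(2) - 216*(s + 1)*(s + 4)**2*(s + 6)*log(2) + 216*(s + 1)*(s + 4)**2*(s + 6) + 27*(s + 1)*(s + 4)**2*(-2*s + (s + 4)**2 - 7))/(108*(s + 1)*(s + 4)**2*(s + 6)*(-2*s + (s + 4)**2 - 7))
  -6 < Re(s) < -1

the shared t-power comes off first: t**4 on [0, 1/2); t*log(t) on [1/2, 1); t**2*log(t) on [1, 3/2); …
remove the shared t-power first: t**2 on [0, 1/2); log(t)/t on [1/2, 1); log(t) on [1, 3/2); …
summing 5 kernel integrals split by 1/2, 1, 3/2, 3 yields ℳ[f](s)
[0, 1/2) adds the kernel integral of t**6
for t in [1/2, 1): the term is ∫ t**3*log(t)·t^(s-1)
over [1, 3/2), the kernel integral of t**4*log(t) enters the sum
[3/2, 3) adds the kernel integral of t**4*exp(-t)
the [3, ∞) slice contributes ∫ t·t^(s-1) dt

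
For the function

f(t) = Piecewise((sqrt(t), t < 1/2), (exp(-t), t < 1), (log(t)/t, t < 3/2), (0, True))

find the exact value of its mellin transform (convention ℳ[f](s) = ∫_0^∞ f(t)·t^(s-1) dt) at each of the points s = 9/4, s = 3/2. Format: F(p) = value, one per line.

along the cuts 1/2, 1, ℳ[f](s) splits into 3 integrals
segment 0 to 1/2 holds sqrt(t); add its integral
segment 1/2 to 1 holds exp(-t); add its integral
∫ over [1, 3/2) of log(t)/t·t^(s-1) joins the sum

F(9/4) = -12*2**(3/4)*3**(1/4)/25 - uppergamma(9/4, 1) + 2**(1/4)/22 + log(3**(3*2**(3/4)*3**(1/4)/5)/2**(3*2**(3/4)*3**(1/4)/5)) + 16/25 + uppergamma(9/4, 1/2)
F(3/2) = -2*sqrt(6) - exp(-1) - sqrt(pi)*erfc(1)/2 + sqrt(pi)*erfc(sqrt(2)/2)/2 + sqrt(2)*exp(-1/2)/2 + exp(-3/2)*log(3**(8*sqrt(6)*exp(3/2))/2**(8*sqrt(6)*exp(3/2)))/8 + 33/8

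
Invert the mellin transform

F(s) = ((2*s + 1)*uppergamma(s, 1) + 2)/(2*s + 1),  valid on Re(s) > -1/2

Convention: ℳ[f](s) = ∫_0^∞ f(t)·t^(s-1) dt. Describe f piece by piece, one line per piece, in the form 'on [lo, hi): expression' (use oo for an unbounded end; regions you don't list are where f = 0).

integrate the 2 segments split at 1, then add the results
over [0, 1), the kernel integral of sqrt(t) enters the sum
over [1, ∞), the kernel integral of exp(-t) enters the sum

on [0, 1): sqrt(t)
on [1, oo): exp(-t)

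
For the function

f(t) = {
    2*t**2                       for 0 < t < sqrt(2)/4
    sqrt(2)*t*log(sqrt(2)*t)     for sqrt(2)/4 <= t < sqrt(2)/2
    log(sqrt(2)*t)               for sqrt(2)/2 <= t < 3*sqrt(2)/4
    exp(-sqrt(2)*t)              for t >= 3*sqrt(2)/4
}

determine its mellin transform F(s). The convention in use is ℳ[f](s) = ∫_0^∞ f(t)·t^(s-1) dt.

(sqrt(2)/4)**s*(4*2**s*s**2*(s + 2)*(s**2 + 2*s + 1)*uppergamma(s, 3/2) - 4*2**s*s**2*(s + 2) + 4*2**s*(s + 2)*(s**2 + 2*s + 1) + 3**s*s*(s + 2)*(-4*log(2) + 4*log(3))*(s**2 + 2*s + 1) - 4*3**s*(s + 2)*(s**2 + 2*s + 1) + s**3*(s + 2)*log(4) + s**2*(s + 2)*log(4) + 2*s**2*(s + 2) + s**2*(s**2 + 2*s + 1))/(4*s**2*(s + 2)*(s**2 + 2*s + 1))
  Re(s) > -2

invert the power substitution to get 2*t on [0, 1/8); sqrt(2)*sqrt(t)*log(sqrt(2)*sqrt(t)) on [1/8, 1/2); log(sqrt(2)*sqrt(t)) on [1/2, 9/8); …
strip the common scale on t: t on [0, 1/4); sqrt(t)*log(sqrt(t)) on [1/4, 1); log(sqrt(t)) on [1, 9/4); …
invert the power substitution to get t**2 on [0, 1/2); t*log(t) on [1/2, 1); log(t) on [1, 3/2); …
treat the 4 regions marked off by sqrt(2)/4, sqrt(2)/2, 3*sqrt(2)/4 separately and sum
[0, sqrt(2)/4) adds the kernel integral of 2*t**2
[sqrt(2)/4, sqrt(2)/2) adds the kernel integral of sqrt(2)*t*log(sqrt(2)*t)
on [sqrt(2)/2, 3*sqrt(2)/4): add ∫ log(sqrt(2)*t)·t^(s-1) dt
piece [3*sqrt(2)/4, ∞): integrate exp(-sqrt(2)*t) against the kernel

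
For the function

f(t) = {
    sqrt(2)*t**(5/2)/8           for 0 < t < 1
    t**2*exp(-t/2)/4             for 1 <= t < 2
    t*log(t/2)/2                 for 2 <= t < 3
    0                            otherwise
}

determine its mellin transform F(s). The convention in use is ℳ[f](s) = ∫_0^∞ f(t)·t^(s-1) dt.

remove the common scale on t first: t**(5/2) on [0, 1/2); t**2*exp(-t) on [1/2, 1); t*log(t) on [1, 3/2)
strip the shared t-power: sqrt(t) on [0, 1/2); exp(-t) on [1/2, 1); log(t)/t on [1, 3/2)
f breaks at 1, 2 into 3 integrals to sum
for t in [0, 1): the term is ∫ sqrt(2)*t**(5/2)/8·t^(s-1)
segment [1, 2) carries t**2*exp(-t/2)/4; integrate it
segment 2 to 3 holds t*log(t/2)/2; add its integral

(4*2**s*(2*s + 5)*(2*s - (s + 2)**2 + 3)*uppergamma(s + 2, 1/2) - 4*2**s*(2*s + 5)*(2*s - (s + 2)**2 + 3)*uppergamma(s + 2, 1) - 4*2**s*(2*s + 5) + 3**s*(s + 2)*(2*s + 5)*(-6*log(3) + 6*log(2)) + 3**s*(2*s + 5)*(-6*log(2) + 6*log(3)) + 6*3**s*(2*s + 5) + sqrt(2)*(2*s - (s + 2)**2 + 3))/(4*(2*s + 5)*(2*s - (s + 2)**2 + 3))
  Re(s) > -5/2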